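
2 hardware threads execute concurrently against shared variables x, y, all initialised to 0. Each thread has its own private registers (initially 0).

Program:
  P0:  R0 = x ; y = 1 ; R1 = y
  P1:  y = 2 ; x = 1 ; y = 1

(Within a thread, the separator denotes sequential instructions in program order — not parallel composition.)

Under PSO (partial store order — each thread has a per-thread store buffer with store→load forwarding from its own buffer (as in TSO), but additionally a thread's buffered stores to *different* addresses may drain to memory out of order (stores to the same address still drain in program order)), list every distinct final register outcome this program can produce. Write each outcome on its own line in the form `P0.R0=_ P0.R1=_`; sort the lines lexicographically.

P0.R0=0 P0.R1=1
P0.R0=0 P0.R1=2
P0.R0=1 P0.R1=1
P0.R0=1 P0.R1=2

outcome vector order: (P0.R0,P0.R1)
|PSO outcomes| = 4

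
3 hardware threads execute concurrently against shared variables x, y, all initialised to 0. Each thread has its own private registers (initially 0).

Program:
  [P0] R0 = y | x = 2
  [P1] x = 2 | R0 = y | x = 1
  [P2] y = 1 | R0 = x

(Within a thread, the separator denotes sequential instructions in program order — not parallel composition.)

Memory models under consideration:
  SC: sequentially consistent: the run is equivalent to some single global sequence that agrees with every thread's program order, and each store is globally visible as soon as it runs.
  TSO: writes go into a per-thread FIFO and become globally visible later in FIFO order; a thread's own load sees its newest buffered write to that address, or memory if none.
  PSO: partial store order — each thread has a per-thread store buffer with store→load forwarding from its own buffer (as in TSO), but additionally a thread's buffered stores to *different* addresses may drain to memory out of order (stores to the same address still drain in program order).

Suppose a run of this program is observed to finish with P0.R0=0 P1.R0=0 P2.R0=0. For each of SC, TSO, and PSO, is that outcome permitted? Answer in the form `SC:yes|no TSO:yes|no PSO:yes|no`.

SC:no TSO:yes PSO:yes

outcome vector order: (P0.R0,P1.R0,P2.R0)
SC (10): (0,0,1) (0,0,2) (0,1,0) (0,1,1) (0,1,2) (1,0,1) (1,0,2) (1,1,0) (1,1,1) (1,1,2)
TSO (12): (0,0,0) (0,0,1) (0,0,2) (0,1,0) (0,1,1) (0,1,2) (1,0,0) (1,0,1) (1,0,2) (1,1,0) (1,1,1) (1,1,2)
PSO (12): (0,0,0) (0,0,1) (0,0,2) (0,1,0) (0,1,1) (0,1,2) (1,0,0) (1,0,1) (1,0,2) (1,1,0) (1,1,1) (1,1,2)
target (0,0,0) ∈ {TSO,PSO}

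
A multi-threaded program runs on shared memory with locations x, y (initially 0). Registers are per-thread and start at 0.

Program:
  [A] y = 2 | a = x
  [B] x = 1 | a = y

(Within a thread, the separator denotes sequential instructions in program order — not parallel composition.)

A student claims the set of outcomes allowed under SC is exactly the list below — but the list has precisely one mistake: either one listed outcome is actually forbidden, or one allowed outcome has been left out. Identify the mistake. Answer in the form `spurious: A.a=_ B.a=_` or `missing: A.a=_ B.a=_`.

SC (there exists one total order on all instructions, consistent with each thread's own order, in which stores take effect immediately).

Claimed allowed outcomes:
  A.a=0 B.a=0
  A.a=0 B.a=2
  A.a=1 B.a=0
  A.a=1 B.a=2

spurious: A.a=0 B.a=0

outcome vector order: (A.a,B.a)
SC: 3 outcomes — {02, 10, 12}
claimed∖SC = {00}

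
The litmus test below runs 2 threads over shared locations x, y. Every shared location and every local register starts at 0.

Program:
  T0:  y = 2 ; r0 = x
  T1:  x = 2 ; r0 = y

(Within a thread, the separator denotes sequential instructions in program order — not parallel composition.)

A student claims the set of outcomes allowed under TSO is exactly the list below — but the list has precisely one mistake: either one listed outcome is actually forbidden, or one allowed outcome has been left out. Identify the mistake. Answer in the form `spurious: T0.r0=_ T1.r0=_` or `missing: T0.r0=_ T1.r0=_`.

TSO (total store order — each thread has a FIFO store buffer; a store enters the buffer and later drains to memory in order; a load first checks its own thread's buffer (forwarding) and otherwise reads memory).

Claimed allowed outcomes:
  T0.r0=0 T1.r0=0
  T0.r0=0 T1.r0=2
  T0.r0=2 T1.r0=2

outcome vector order: (T0.r0,T1.r0)
[TSO] allowed = {0/0, 0/2, 2/0, 2/2}
TSO∖claimed = {2/0}

missing: T0.r0=2 T1.r0=0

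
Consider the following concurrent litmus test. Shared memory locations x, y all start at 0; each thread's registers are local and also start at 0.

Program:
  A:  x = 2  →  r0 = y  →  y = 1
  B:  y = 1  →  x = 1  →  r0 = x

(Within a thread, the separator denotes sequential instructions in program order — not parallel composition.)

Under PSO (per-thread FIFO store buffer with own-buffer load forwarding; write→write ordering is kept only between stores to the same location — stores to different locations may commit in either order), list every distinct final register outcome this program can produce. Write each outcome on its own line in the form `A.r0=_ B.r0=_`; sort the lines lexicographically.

A.r0=0 B.r0=1
A.r0=0 B.r0=2
A.r0=1 B.r0=1
A.r0=1 B.r0=2

outcome vector order: (A.r0,B.r0)
|PSO outcomes| = 4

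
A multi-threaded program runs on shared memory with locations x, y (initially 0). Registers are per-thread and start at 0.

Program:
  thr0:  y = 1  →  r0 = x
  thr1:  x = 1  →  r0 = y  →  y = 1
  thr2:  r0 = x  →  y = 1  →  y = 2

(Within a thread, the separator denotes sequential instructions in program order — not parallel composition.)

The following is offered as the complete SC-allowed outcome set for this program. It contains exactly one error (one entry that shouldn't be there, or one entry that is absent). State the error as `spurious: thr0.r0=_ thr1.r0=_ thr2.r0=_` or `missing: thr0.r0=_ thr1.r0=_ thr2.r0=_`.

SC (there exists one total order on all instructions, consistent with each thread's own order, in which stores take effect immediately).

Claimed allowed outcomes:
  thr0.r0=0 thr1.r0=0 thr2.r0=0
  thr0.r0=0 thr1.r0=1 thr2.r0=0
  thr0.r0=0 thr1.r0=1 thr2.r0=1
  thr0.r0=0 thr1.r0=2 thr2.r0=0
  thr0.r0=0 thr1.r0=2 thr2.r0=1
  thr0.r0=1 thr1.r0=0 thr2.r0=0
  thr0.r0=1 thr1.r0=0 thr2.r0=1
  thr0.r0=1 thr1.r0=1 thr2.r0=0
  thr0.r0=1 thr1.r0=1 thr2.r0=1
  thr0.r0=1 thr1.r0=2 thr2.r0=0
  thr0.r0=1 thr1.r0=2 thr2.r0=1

outcome vector order: (thr0.r0,thr1.r0,thr2.r0)
[SC] allowed = {<0 1 0>; <0 1 1>; <0 2 0>; <0 2 1>; <1 0 0>; <1 0 1>; <1 1 0>; <1 1 1>; <1 2 0>; <1 2 1>}
claimed∖SC = {<0 0 0>}

spurious: thr0.r0=0 thr1.r0=0 thr2.r0=0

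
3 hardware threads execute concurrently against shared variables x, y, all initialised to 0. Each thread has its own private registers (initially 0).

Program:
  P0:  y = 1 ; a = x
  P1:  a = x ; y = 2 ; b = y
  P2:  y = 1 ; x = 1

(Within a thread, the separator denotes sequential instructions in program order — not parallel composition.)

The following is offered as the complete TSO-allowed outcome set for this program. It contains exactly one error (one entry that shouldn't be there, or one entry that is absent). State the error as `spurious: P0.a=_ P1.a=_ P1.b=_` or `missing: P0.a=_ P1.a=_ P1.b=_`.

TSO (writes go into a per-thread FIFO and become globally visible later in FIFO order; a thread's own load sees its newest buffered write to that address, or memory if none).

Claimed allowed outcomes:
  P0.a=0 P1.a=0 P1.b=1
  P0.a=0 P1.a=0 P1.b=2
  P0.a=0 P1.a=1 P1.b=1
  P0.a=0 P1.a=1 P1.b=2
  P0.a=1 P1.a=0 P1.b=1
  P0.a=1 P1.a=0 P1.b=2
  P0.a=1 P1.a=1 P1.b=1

outcome vector order: (P0.a,P1.a,P1.b)
TSO (8): 001 002 011 012 101 102 111 112
TSO∖claimed = {112}

missing: P0.a=1 P1.a=1 P1.b=2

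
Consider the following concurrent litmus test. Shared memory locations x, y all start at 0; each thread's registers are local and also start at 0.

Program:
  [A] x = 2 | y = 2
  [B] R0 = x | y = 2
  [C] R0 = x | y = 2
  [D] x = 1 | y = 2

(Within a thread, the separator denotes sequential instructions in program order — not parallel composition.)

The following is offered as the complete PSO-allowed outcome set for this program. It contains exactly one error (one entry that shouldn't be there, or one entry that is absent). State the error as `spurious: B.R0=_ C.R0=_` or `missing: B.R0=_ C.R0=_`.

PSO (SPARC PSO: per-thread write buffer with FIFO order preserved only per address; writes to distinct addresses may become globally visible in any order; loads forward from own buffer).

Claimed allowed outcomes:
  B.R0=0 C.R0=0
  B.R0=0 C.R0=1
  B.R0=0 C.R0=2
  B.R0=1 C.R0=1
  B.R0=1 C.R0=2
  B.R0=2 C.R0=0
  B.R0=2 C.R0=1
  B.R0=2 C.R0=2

missing: B.R0=1 C.R0=0

outcome vector order: (B.R0,C.R0)
PSO (9): 00, 01, 02, 10, 11, 12, 20, 21, 22
PSO∖claimed = {10}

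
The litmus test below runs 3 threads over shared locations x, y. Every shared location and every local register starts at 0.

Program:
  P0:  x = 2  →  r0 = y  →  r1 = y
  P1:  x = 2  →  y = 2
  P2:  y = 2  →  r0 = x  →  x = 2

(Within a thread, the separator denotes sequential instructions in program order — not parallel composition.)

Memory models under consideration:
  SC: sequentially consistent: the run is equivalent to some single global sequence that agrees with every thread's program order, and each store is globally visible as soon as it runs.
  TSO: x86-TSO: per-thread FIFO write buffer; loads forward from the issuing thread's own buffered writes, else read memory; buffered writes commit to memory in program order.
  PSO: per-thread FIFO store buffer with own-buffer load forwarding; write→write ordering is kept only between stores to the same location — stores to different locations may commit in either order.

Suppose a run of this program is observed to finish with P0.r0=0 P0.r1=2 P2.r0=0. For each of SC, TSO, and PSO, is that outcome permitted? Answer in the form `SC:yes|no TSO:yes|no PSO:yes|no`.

outcome vector order: (P0.r0,P0.r1,P2.r0)
SC (4): <0 0 2>, <0 2 2>, <2 2 0>, <2 2 2>
TSO (6): <0 0 0>, <0 0 2>, <0 2 0>, <0 2 2>, <2 2 0>, <2 2 2>
PSO (6): <0 0 0>, <0 0 2>, <0 2 0>, <0 2 2>, <2 2 0>, <2 2 2>
target <0 2 0> ∈ {TSO,PSO}

SC:no TSO:yes PSO:yes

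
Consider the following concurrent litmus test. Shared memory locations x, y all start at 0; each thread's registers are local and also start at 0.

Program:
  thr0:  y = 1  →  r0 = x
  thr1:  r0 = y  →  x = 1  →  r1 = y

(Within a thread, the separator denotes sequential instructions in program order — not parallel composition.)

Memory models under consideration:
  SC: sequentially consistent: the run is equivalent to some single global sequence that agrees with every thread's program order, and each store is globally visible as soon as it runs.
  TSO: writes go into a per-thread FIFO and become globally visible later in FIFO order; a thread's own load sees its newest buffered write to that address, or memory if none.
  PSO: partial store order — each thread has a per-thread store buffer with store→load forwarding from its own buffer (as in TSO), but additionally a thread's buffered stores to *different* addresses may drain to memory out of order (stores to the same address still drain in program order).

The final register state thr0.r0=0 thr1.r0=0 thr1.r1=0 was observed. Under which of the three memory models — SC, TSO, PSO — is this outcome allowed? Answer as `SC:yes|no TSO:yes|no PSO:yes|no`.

SC:no TSO:yes PSO:yes

outcome vector order: (thr0.r0,thr1.r0,thr1.r1)
under SC → <0 0 1>; <0 1 1>; <1 0 0>; <1 0 1>; <1 1 1>
under TSO → <0 0 0>; <0 0 1>; <0 1 1>; <1 0 0>; <1 0 1>; <1 1 1>
under PSO → <0 0 0>; <0 0 1>; <0 1 1>; <1 0 0>; <1 0 1>; <1 1 1>
target <0 0 0> ∈ {TSO,PSO}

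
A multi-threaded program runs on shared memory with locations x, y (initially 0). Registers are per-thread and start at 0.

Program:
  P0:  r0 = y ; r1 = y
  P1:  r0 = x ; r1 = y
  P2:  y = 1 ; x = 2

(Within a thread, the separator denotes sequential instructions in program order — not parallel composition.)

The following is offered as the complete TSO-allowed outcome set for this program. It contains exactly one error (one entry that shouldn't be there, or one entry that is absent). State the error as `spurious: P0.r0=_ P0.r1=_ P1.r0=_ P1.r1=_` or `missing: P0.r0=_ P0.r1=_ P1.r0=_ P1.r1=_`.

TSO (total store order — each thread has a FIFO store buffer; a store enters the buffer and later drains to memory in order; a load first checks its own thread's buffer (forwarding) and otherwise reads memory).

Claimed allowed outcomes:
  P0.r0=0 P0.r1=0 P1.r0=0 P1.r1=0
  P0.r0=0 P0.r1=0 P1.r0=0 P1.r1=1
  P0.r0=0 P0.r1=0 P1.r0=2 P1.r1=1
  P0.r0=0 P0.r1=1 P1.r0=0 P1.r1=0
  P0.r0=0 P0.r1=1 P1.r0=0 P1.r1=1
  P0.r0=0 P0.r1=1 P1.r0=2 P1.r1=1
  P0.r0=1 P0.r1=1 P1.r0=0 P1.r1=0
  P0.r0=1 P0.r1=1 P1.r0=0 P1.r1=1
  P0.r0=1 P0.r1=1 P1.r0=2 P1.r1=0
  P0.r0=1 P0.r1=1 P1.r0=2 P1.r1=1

spurious: P0.r0=1 P0.r1=1 P1.r0=2 P1.r1=0

outcome vector order: (P0.r0,P0.r1,P1.r0,P1.r1)
TSO: 9 outcomes — {(0,0,0,0), (0,0,0,1), (0,0,2,1), (0,1,0,0), (0,1,0,1), (0,1,2,1), (1,1,0,0), (1,1,0,1), (1,1,2,1)}
claimed∖TSO = {(1,1,2,0)}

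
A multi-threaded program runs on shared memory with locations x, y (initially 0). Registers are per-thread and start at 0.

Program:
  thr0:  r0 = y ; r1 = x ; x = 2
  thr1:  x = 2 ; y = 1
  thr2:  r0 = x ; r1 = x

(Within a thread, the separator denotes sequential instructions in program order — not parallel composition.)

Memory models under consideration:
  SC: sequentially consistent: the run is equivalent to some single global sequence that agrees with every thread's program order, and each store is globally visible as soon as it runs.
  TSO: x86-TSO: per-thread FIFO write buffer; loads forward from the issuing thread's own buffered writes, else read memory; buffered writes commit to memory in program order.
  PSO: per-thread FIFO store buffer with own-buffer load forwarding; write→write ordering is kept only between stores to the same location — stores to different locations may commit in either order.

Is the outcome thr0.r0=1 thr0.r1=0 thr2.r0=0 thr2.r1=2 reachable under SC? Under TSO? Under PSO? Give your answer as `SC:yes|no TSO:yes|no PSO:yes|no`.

outcome vector order: (thr0.r0,thr0.r1,thr2.r0,thr2.r1)
SC (9): 0000, 0002, 0022, 0200, 0202, 0222, 1200, 1202, 1222
TSO (9): 0000, 0002, 0022, 0200, 0202, 0222, 1200, 1202, 1222
PSO (12): 0000, 0002, 0022, 0200, 0202, 0222, 1000, 1002, 1022, 1200, 1202, 1222
target 1002 ∈ {PSO}

SC:no TSO:no PSO:yes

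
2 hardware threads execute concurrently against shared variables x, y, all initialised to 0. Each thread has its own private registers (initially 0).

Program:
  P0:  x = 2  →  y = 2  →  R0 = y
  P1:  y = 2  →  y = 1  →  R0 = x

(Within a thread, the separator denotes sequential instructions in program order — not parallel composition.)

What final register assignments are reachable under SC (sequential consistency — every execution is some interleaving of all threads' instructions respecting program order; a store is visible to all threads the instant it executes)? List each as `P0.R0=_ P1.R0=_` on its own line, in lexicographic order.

P0.R0=1 P1.R0=2
P0.R0=2 P1.R0=0
P0.R0=2 P1.R0=2

outcome vector order: (P0.R0,P1.R0)
|SC outcomes| = 3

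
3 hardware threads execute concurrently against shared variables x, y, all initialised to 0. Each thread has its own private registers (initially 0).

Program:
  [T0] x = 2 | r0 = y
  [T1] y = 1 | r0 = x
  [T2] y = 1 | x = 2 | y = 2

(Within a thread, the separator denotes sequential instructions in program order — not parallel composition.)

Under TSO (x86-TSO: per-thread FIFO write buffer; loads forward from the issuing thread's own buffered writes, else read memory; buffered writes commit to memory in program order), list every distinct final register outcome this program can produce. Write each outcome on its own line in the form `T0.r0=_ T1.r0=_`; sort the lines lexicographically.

outcome vector order: (T0.r0,T1.r0)
|TSO outcomes| = 6

T0.r0=0 T1.r0=0
T0.r0=0 T1.r0=2
T0.r0=1 T1.r0=0
T0.r0=1 T1.r0=2
T0.r0=2 T1.r0=0
T0.r0=2 T1.r0=2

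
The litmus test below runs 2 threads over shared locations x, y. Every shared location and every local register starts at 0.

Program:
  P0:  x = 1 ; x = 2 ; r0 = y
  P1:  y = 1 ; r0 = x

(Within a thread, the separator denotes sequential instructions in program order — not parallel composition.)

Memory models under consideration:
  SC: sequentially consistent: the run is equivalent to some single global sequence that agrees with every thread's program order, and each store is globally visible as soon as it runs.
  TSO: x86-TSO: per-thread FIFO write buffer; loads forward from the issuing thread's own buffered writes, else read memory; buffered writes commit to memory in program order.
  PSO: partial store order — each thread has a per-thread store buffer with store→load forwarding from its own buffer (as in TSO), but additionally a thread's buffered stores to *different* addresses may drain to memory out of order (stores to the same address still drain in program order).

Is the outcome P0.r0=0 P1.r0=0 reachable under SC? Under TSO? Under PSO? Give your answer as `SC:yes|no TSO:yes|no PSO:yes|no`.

outcome vector order: (P0.r0,P1.r0)
SC: 4 outcomes — {0/2; 1/0; 1/1; 1/2}
TSO: 6 outcomes — {0/0; 0/1; 0/2; 1/0; 1/1; 1/2}
PSO: 6 outcomes — {0/0; 0/1; 0/2; 1/0; 1/1; 1/2}
target 0/0 ∈ {TSO,PSO}

SC:no TSO:yes PSO:yes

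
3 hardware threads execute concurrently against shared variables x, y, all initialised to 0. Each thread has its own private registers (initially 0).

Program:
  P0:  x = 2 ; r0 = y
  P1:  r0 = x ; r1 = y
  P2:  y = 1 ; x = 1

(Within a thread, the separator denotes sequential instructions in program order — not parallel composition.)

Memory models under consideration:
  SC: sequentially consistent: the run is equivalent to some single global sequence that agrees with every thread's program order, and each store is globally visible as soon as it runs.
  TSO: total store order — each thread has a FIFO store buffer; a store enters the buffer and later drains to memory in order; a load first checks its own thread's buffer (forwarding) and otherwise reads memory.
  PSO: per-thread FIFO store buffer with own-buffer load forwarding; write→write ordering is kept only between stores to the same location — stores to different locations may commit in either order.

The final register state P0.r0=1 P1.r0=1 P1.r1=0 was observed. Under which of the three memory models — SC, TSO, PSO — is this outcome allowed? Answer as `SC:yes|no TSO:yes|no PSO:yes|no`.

SC:no TSO:no PSO:yes

outcome vector order: (P0.r0,P1.r0,P1.r1)
SC (10): <0 0 0>; <0 0 1>; <0 1 1>; <0 2 0>; <0 2 1>; <1 0 0>; <1 0 1>; <1 1 1>; <1 2 0>; <1 2 1>
TSO (10): <0 0 0>; <0 0 1>; <0 1 1>; <0 2 0>; <0 2 1>; <1 0 0>; <1 0 1>; <1 1 1>; <1 2 0>; <1 2 1>
PSO (12): <0 0 0>; <0 0 1>; <0 1 0>; <0 1 1>; <0 2 0>; <0 2 1>; <1 0 0>; <1 0 1>; <1 1 0>; <1 1 1>; <1 2 0>; <1 2 1>
target <1 1 0> ∈ {PSO}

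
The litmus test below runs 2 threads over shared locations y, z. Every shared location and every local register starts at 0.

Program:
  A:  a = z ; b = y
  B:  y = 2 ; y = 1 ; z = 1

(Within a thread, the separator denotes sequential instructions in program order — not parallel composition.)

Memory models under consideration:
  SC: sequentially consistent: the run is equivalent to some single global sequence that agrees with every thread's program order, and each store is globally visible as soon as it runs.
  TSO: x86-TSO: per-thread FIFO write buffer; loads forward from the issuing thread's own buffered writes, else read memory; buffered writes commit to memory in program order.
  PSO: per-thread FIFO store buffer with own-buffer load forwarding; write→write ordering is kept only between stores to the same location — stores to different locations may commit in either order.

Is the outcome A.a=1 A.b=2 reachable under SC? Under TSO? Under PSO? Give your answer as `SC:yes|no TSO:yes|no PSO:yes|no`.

outcome vector order: (A.a,A.b)
under SC → 0/0 0/1 0/2 1/1
under TSO → 0/0 0/1 0/2 1/1
under PSO → 0/0 0/1 0/2 1/0 1/1 1/2
target 1/2 ∈ {PSO}

SC:no TSO:no PSO:yes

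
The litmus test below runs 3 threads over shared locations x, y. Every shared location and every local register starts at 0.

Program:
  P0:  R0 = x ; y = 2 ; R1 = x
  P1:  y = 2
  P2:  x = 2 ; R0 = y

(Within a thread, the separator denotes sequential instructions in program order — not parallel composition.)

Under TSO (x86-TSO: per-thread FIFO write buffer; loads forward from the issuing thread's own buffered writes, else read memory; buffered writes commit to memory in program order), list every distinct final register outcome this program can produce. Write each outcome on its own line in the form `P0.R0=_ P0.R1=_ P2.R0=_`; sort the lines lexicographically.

P0.R0=0 P0.R1=0 P2.R0=0
P0.R0=0 P0.R1=0 P2.R0=2
P0.R0=0 P0.R1=2 P2.R0=0
P0.R0=0 P0.R1=2 P2.R0=2
P0.R0=2 P0.R1=2 P2.R0=0
P0.R0=2 P0.R1=2 P2.R0=2

outcome vector order: (P0.R0,P0.R1,P2.R0)
|TSO outcomes| = 6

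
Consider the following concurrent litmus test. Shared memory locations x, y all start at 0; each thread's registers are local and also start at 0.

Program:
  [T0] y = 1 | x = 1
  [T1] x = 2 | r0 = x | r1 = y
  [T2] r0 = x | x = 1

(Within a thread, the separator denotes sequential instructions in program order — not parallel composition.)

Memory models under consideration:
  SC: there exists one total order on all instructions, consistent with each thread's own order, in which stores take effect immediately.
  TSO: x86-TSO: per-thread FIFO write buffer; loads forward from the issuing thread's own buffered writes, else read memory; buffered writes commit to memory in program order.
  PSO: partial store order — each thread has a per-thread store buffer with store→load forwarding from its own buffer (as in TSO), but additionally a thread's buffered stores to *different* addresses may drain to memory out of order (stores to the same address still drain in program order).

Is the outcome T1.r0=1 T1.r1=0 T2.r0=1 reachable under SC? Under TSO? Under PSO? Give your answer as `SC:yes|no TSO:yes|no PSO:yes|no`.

outcome vector order: (T1.r0,T1.r1,T2.r0)
SC: 11 outcomes — {<1 0 0>; <1 0 2>; <1 1 0>; <1 1 1>; <1 1 2>; <2 0 0>; <2 0 1>; <2 0 2>; <2 1 0>; <2 1 1>; <2 1 2>}
TSO: 11 outcomes — {<1 0 0>; <1 0 2>; <1 1 0>; <1 1 1>; <1 1 2>; <2 0 0>; <2 0 1>; <2 0 2>; <2 1 0>; <2 1 1>; <2 1 2>}
PSO: 12 outcomes — {<1 0 0>; <1 0 1>; <1 0 2>; <1 1 0>; <1 1 1>; <1 1 2>; <2 0 0>; <2 0 1>; <2 0 2>; <2 1 0>; <2 1 1>; <2 1 2>}
target <1 0 1> ∈ {PSO}

SC:no TSO:no PSO:yes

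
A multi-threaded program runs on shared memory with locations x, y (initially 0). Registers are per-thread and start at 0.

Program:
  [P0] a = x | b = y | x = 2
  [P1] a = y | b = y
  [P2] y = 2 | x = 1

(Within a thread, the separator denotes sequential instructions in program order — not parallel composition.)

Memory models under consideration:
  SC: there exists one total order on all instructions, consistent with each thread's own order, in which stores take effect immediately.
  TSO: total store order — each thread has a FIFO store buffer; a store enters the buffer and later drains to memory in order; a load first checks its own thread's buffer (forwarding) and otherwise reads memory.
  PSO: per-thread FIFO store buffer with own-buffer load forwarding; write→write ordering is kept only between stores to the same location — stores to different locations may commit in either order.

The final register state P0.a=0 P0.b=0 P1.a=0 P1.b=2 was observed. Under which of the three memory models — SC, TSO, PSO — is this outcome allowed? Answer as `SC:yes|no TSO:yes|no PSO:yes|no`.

SC:yes TSO:yes PSO:yes

outcome vector order: (P0.a,P0.b,P1.a,P1.b)
SC (9): 0/0/0/0 0/0/0/2 0/0/2/2 0/2/0/0 0/2/0/2 0/2/2/2 1/2/0/0 1/2/0/2 1/2/2/2
TSO (9): 0/0/0/0 0/0/0/2 0/0/2/2 0/2/0/0 0/2/0/2 0/2/2/2 1/2/0/0 1/2/0/2 1/2/2/2
PSO (12): 0/0/0/0 0/0/0/2 0/0/2/2 0/2/0/0 0/2/0/2 0/2/2/2 1/0/0/0 1/0/0/2 1/0/2/2 1/2/0/0 1/2/0/2 1/2/2/2
target 0/0/0/2 ∈ {SC,TSO,PSO}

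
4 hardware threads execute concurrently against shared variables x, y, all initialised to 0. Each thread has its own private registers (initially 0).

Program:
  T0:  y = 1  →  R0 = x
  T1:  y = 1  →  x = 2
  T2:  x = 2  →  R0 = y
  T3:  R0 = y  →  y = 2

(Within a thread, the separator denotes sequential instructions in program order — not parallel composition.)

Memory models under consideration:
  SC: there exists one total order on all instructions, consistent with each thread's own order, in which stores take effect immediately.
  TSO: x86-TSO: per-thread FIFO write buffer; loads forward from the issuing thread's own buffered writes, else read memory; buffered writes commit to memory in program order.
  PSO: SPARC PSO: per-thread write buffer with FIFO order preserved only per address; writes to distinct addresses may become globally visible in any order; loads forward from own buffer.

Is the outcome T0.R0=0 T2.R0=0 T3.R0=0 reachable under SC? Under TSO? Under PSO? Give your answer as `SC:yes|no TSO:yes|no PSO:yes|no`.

outcome vector order: (T0.R0,T2.R0,T3.R0)
SC (10): (0,1,0) (0,1,1) (0,2,0) (0,2,1) (2,0,0) (2,0,1) (2,1,0) (2,1,1) (2,2,0) (2,2,1)
TSO (12): (0,0,0) (0,0,1) (0,1,0) (0,1,1) (0,2,0) (0,2,1) (2,0,0) (2,0,1) (2,1,0) (2,1,1) (2,2,0) (2,2,1)
PSO (12): (0,0,0) (0,0,1) (0,1,0) (0,1,1) (0,2,0) (0,2,1) (2,0,0) (2,0,1) (2,1,0) (2,1,1) (2,2,0) (2,2,1)
target (0,0,0) ∈ {TSO,PSO}

SC:no TSO:yes PSO:yes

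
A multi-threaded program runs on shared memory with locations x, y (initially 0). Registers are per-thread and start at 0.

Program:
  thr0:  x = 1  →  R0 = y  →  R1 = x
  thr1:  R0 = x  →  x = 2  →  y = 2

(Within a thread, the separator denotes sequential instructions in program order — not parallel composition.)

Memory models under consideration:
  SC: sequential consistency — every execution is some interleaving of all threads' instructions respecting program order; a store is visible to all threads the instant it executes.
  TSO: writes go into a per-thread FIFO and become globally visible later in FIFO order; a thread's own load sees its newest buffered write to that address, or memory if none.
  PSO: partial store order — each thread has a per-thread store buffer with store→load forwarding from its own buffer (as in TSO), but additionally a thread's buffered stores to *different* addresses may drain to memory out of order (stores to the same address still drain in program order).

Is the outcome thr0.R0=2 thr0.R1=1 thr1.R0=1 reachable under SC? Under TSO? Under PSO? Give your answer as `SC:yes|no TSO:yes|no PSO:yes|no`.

outcome vector order: (thr0.R0,thr0.R1,thr1.R0)
[SC] allowed = {<0 1 0>, <0 1 1>, <0 2 0>, <0 2 1>, <2 1 0>, <2 2 0>, <2 2 1>}
[TSO] allowed = {<0 1 0>, <0 1 1>, <0 2 0>, <0 2 1>, <2 1 0>, <2 2 0>, <2 2 1>}
[PSO] allowed = {<0 1 0>, <0 1 1>, <0 2 0>, <0 2 1>, <2 1 0>, <2 1 1>, <2 2 0>, <2 2 1>}
target <2 1 1> ∈ {PSO}

SC:no TSO:no PSO:yes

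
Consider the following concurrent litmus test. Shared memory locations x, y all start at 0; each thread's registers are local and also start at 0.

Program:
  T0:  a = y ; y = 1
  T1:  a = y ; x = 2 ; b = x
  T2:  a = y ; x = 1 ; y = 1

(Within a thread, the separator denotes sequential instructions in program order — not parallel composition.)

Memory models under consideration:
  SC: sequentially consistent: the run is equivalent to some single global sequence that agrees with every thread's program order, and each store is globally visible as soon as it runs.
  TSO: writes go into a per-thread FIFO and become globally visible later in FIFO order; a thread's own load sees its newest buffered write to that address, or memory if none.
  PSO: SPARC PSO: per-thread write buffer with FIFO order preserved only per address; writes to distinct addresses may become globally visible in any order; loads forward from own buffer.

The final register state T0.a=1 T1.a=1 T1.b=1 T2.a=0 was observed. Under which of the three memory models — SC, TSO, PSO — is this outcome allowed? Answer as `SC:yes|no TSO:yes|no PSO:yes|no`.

outcome vector order: (T0.a,T1.a,T1.b,T2.a)
[SC] allowed = {0010, 0011, 0020, 0021, 0110, 0111, 0120, 0121, 1010, 1020, 1120}
[TSO] allowed = {0010, 0011, 0020, 0021, 0110, 0111, 0120, 0121, 1010, 1020, 1120}
[PSO] allowed = {0010, 0011, 0020, 0021, 0110, 0111, 0120, 0121, 1010, 1020, 1110, 1120}
target 1110 ∈ {PSO}

SC:no TSO:no PSO:yes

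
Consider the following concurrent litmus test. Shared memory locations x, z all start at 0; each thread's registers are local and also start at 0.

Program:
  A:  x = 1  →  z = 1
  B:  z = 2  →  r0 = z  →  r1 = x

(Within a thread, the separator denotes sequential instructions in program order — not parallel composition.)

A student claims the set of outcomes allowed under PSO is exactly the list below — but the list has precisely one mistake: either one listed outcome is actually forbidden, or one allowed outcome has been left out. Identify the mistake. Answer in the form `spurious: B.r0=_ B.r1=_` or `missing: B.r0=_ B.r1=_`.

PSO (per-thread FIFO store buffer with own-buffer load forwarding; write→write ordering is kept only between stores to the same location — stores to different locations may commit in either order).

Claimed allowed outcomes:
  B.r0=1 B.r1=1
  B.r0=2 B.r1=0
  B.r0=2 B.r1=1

missing: B.r0=1 B.r1=0

outcome vector order: (B.r0,B.r1)
[PSO] allowed = {1/0 1/1 2/0 2/1}
PSO∖claimed = {1/0}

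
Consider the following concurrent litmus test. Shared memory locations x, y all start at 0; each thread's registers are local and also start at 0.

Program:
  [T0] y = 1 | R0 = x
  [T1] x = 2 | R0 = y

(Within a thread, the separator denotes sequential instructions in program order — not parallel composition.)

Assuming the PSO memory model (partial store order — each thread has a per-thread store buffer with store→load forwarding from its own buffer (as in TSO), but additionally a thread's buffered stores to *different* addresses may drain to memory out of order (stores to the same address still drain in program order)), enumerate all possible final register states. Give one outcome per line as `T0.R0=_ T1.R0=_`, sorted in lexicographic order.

T0.R0=0 T1.R0=0
T0.R0=0 T1.R0=1
T0.R0=2 T1.R0=0
T0.R0=2 T1.R0=1

outcome vector order: (T0.R0,T1.R0)
|PSO outcomes| = 4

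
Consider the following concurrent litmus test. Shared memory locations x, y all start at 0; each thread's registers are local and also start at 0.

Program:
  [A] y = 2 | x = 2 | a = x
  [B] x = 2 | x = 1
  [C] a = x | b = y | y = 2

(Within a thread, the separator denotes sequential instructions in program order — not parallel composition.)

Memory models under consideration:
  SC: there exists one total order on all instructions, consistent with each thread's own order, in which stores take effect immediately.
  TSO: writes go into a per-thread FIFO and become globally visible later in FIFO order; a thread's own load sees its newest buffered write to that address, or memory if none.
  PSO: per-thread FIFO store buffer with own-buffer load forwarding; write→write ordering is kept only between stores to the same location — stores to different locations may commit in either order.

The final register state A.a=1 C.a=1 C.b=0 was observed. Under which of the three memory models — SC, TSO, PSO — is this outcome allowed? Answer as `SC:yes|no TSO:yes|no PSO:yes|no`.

outcome vector order: (A.a,C.a,C.b)
SC (11): <1 0 0>, <1 0 2>, <1 1 2>, <1 2 0>, <1 2 2>, <2 0 0>, <2 0 2>, <2 1 0>, <2 1 2>, <2 2 0>, <2 2 2>
TSO (11): <1 0 0>, <1 0 2>, <1 1 2>, <1 2 0>, <1 2 2>, <2 0 0>, <2 0 2>, <2 1 0>, <2 1 2>, <2 2 0>, <2 2 2>
PSO (12): <1 0 0>, <1 0 2>, <1 1 0>, <1 1 2>, <1 2 0>, <1 2 2>, <2 0 0>, <2 0 2>, <2 1 0>, <2 1 2>, <2 2 0>, <2 2 2>
target <1 1 0> ∈ {PSO}

SC:no TSO:no PSO:yes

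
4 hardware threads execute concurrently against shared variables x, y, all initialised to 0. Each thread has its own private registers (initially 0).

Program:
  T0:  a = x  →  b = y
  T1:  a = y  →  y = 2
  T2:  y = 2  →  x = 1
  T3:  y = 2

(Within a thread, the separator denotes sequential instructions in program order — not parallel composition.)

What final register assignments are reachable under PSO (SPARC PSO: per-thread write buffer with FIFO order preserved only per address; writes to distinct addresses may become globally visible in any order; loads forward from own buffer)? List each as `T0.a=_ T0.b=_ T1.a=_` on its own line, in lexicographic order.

T0.a=0 T0.b=0 T1.a=0
T0.a=0 T0.b=0 T1.a=2
T0.a=0 T0.b=2 T1.a=0
T0.a=0 T0.b=2 T1.a=2
T0.a=1 T0.b=0 T1.a=0
T0.a=1 T0.b=0 T1.a=2
T0.a=1 T0.b=2 T1.a=0
T0.a=1 T0.b=2 T1.a=2

outcome vector order: (T0.a,T0.b,T1.a)
|PSO outcomes| = 8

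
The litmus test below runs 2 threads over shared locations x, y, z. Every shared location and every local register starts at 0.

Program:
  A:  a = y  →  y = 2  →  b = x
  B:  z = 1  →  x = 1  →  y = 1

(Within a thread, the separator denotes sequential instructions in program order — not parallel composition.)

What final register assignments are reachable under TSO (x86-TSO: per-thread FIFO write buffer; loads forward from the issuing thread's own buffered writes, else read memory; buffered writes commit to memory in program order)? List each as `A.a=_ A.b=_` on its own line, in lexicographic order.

outcome vector order: (A.a,A.b)
|TSO outcomes| = 3

A.a=0 A.b=0
A.a=0 A.b=1
A.a=1 A.b=1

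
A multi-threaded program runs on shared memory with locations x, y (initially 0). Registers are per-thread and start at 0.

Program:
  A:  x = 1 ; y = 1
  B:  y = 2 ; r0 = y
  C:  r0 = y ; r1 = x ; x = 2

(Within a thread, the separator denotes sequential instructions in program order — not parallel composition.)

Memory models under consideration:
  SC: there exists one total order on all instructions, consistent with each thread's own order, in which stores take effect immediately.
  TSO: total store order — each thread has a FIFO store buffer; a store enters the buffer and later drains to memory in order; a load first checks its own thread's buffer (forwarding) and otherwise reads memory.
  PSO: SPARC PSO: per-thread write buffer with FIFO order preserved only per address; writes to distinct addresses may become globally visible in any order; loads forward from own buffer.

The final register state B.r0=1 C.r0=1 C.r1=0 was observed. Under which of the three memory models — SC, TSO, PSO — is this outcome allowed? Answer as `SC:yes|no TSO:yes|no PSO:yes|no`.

SC:no TSO:no PSO:yes

outcome vector order: (B.r0,C.r0,C.r1)
under SC → 100; 101; 111; 120; 121; 200; 201; 211; 220; 221
under TSO → 100; 101; 111; 120; 121; 200; 201; 211; 220; 221
under PSO → 100; 101; 110; 111; 120; 121; 200; 201; 210; 211; 220; 221
target 110 ∈ {PSO}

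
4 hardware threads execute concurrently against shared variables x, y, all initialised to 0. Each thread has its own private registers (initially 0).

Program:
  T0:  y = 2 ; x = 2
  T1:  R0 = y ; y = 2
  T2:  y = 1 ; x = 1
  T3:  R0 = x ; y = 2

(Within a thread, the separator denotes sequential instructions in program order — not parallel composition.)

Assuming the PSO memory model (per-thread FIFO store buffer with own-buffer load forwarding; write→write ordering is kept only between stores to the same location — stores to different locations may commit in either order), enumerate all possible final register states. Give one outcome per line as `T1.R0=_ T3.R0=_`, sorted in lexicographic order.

outcome vector order: (T1.R0,T3.R0)
|PSO outcomes| = 9

T1.R0=0 T3.R0=0
T1.R0=0 T3.R0=1
T1.R0=0 T3.R0=2
T1.R0=1 T3.R0=0
T1.R0=1 T3.R0=1
T1.R0=1 T3.R0=2
T1.R0=2 T3.R0=0
T1.R0=2 T3.R0=1
T1.R0=2 T3.R0=2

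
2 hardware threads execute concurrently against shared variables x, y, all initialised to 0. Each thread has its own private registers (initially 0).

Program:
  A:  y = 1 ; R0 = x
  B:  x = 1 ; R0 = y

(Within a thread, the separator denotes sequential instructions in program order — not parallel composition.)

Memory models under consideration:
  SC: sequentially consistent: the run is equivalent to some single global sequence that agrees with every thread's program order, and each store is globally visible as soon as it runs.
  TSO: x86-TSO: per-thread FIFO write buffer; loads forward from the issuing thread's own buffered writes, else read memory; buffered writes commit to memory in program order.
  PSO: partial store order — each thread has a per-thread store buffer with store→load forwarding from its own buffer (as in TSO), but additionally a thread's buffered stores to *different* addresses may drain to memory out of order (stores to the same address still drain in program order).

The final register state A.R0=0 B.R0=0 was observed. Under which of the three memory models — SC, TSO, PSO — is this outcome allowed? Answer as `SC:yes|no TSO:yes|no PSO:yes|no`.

SC:no TSO:yes PSO:yes

outcome vector order: (A.R0,B.R0)
SC: 3 outcomes — {(0,1) (1,0) (1,1)}
TSO: 4 outcomes — {(0,0) (0,1) (1,0) (1,1)}
PSO: 4 outcomes — {(0,0) (0,1) (1,0) (1,1)}
target (0,0) ∈ {TSO,PSO}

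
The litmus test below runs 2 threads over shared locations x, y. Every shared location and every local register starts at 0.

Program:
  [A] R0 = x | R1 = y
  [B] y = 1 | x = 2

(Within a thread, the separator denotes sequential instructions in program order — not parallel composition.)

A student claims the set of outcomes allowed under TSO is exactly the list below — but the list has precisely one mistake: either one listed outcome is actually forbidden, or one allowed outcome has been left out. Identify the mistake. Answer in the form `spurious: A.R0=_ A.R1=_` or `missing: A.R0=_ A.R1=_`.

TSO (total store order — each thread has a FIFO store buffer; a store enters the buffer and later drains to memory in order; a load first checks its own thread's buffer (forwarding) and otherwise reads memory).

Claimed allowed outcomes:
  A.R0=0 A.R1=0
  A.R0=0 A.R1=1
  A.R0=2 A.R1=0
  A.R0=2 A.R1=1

spurious: A.R0=2 A.R1=0

outcome vector order: (A.R0,A.R1)
TSO (3): (0,0) (0,1) (2,1)
claimed∖TSO = {(2,0)}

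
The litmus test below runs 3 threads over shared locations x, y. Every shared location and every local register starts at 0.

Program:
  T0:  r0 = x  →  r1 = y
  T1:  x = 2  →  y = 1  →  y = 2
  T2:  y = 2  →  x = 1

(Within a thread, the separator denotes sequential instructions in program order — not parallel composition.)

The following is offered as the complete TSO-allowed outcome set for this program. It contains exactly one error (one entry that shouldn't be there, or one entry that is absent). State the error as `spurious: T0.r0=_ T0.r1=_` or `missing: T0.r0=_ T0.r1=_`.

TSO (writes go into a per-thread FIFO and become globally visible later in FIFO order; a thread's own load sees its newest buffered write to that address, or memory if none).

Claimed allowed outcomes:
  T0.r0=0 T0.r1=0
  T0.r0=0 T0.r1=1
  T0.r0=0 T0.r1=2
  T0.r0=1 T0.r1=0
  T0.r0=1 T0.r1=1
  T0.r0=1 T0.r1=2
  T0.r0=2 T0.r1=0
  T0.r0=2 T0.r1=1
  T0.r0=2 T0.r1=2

outcome vector order: (T0.r0,T0.r1)
TSO: 8 outcomes — {00, 01, 02, 11, 12, 20, 21, 22}
claimed∖TSO = {10}

spurious: T0.r0=1 T0.r1=0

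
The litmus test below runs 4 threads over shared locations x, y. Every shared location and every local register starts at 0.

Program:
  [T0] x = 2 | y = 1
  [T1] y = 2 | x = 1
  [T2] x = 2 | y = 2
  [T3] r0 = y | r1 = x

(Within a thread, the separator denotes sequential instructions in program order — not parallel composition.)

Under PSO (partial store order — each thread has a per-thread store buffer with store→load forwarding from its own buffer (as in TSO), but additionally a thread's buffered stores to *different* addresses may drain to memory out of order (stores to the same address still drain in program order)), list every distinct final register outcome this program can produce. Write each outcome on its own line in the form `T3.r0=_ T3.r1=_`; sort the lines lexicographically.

T3.r0=0 T3.r1=0
T3.r0=0 T3.r1=1
T3.r0=0 T3.r1=2
T3.r0=1 T3.r1=0
T3.r0=1 T3.r1=1
T3.r0=1 T3.r1=2
T3.r0=2 T3.r1=0
T3.r0=2 T3.r1=1
T3.r0=2 T3.r1=2

outcome vector order: (T3.r0,T3.r1)
|PSO outcomes| = 9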